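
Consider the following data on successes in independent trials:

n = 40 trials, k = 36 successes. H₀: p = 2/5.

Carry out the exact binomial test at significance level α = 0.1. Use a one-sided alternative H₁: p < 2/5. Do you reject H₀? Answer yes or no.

Exact binomial: n=40, k=36, p₀=2/5=0.4000
P(X≤36) from Σ C(n,i)·p₀^i·(1−p₀)^(n−i)
p-value (one-sided, H₁ less) = 1.00000
At α=0.1: p ≥ α → fail to reject H₀

reject H₀: no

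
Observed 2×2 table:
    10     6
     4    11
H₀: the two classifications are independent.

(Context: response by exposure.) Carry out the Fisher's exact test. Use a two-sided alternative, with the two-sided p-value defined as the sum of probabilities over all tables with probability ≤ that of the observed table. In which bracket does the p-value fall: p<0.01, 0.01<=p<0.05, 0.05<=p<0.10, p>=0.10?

p-value bracket: 0.05<=p<0.10

Margins: r₁=16, r₂=15, c₁=14, c₂=17, n=31
p_obs = C(16,10)·C(15,4)/C(31,14); sum pmf over tables with pmf ≤ p_obs
p-value (two-sided) = 0.07317
→ bracket: 0.05<=p<0.10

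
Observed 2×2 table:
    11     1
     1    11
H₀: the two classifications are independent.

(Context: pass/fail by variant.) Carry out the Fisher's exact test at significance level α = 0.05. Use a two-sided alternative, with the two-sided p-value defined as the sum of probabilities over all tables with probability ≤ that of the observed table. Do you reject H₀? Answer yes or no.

Margins: r₁=12, r₂=12, c₁=12, c₂=12, n=24
p_obs = C(12,11)·C(12,1)/C(24,12); sum pmf over tables with pmf ≤ p_obs
p-value (two-sided) = 0.00011
At α=0.05: p < α → reject H₀

reject H₀: yes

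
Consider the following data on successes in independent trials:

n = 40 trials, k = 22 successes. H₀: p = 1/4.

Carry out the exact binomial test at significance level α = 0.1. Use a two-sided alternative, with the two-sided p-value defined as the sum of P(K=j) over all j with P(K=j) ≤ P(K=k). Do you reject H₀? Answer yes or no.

Exact binomial: n=40, k=22, p₀=1/4=0.2500
P(X=j) = C(n,j)·p₀^j·(1−p₀)^(n−j); p = Σ P(X=j) over j with P(X=j) ≤ P(X=22)
p-value (two-sided) = 0.00006
At α=0.1: p < α → reject H₀

reject H₀: yes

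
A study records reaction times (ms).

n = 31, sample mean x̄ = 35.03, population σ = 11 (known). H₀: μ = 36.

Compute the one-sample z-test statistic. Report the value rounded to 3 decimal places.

SE = σ/√n = 11/√31 = 1.9757
z = (x̄−μ₀)/SE = (35.03−36)/1.9757 = -0.4910

test statistic = -0.491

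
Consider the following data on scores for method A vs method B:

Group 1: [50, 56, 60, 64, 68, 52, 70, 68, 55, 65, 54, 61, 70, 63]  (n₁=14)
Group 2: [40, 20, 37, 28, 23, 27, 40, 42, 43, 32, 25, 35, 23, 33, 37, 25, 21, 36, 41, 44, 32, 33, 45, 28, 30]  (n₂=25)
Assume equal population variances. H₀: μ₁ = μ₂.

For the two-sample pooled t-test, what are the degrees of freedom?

df = n₁ + n₂ − 2 = 14 + 25 − 2 = 37

degrees of freedom = 37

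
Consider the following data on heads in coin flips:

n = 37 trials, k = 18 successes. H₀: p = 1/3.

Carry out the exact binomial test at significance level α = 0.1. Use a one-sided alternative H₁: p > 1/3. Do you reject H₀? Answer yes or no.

reject H₀: yes

Exact binomial: n=37, k=18, p₀=1/3=0.3333
P(X≥18) from Σ C(n,i)·p₀^i·(1−p₀)^(n−i)
p-value (one-sided, H₁ greater) = 0.03836
At α=0.1: p < α → reject H₀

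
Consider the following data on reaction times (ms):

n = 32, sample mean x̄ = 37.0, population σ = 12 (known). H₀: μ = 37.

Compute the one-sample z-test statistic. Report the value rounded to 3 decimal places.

test statistic = 0.000

SE = σ/√n = 12/√32 = 2.1213
z = (x̄−μ₀)/SE = (37.0−37)/2.1213 = 0.0000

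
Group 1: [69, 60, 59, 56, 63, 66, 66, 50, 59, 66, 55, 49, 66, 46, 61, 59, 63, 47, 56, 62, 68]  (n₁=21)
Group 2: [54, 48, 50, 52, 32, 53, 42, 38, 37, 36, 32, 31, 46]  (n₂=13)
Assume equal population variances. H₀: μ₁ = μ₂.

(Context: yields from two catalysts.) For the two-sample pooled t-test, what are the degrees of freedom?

degrees of freedom = 32

df = n₁ + n₂ − 2 = 21 + 13 − 2 = 32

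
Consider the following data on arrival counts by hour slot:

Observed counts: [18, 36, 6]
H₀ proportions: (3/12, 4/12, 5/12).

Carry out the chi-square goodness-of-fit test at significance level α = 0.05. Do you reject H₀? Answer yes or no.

reject H₀: yes

n = 60; E_i = n·p_i = [15.00, 20.00, 25.00]
χ² = (18−15.00)²/15.00 + (36−20.00)²/20.00 + (6−25.00)²/25.00 = 27.8400
df = 2
p-value (upper-tail) = 0.00000
At α=0.05: p < α → reject H₀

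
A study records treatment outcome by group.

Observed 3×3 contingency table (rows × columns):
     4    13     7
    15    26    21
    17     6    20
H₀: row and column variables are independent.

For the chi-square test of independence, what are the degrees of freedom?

degrees of freedom = 4

df = (r−1)(c−1) = (3−1)·(3−1) = 4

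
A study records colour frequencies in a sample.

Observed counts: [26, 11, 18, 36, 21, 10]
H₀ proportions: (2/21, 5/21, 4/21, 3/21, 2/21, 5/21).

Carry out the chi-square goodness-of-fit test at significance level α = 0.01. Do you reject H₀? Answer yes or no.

n = 122; E_i = n·p_i = [11.62, 29.05, 23.24, 17.43, 11.62, 29.05]
χ² = (26−11.62)²/11.62 + (11−29.05)²/29.05 + (18−23.24)²/23.24 + (36−17.43)²/17.43 + (21−11.62)²/11.62 + (10−29.05)²/29.05 = 70.0467
df = 5
p-value (upper-tail) = 0.00000
At α=0.01: p < α → reject H₀

reject H₀: yes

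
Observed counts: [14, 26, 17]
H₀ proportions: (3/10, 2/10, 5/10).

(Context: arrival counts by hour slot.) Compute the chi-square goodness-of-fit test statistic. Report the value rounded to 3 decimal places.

test statistic = 23.901

n = 57; E_i = n·p_i = [17.10, 11.40, 28.50]
χ² = (14−17.10)²/17.10 + (26−11.40)²/11.40 + (17−28.50)²/28.50 = 23.9006
df = 2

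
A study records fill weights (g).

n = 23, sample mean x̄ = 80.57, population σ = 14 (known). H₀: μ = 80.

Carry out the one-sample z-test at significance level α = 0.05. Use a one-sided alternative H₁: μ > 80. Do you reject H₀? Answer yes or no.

SE = σ/√n = 14/√23 = 2.9192
z = (x̄−μ₀)/SE = (80.57−80)/2.9192 = 0.1953
p-value (one-sided, H₁ greater) = 0.42260
At α=0.05: p ≥ α → fail to reject H₀

reject H₀: no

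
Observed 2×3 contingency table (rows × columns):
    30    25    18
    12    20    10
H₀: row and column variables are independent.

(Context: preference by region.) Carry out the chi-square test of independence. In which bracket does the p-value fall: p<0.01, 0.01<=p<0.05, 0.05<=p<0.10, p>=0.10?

p-value bracket: p>=0.10

Row totals [73, 42], col totals [42, 45, 28], n=115
χ² = (30−26.66)²/26.66 + (25−28.57)²/28.57 + (18−17.77)²/17.77 + (12−15.34)²/15.34 + (20−16.43)²/16.43 + (10−10.23)²/10.23 = 2.3713
df = 2
p-value (upper-tail) = 0.30554
→ bracket: p>=0.10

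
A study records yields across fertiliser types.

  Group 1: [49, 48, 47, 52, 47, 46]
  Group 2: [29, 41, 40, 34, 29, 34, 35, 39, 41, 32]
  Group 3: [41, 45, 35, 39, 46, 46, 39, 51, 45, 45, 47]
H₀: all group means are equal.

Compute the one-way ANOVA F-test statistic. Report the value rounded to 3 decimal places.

Group means [48.17, 35.40, 43.55], grand mean 41.556
SSB = Σnᵢ(x̄ᵢ−x̄)² = 684.706; SSW = ΣΣ(x−x̄ᵢ)² = 423.961
MSB = 684.706/2 = 342.3530; MSW = 423.961/24 = 17.6650
F = MSB/MSW = 19.3803
df = (2, 24)

test statistic = 19.380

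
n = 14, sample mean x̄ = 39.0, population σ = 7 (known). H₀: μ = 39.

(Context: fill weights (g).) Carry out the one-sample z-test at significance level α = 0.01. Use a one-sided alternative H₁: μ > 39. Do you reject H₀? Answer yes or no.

SE = σ/√n = 7/√14 = 1.8708
z = (x̄−μ₀)/SE = (39.0−39)/1.8708 = 0.0000
p-value (one-sided, H₁ greater) = 0.50000
At α=0.01: p ≥ α → fail to reject H₀

reject H₀: no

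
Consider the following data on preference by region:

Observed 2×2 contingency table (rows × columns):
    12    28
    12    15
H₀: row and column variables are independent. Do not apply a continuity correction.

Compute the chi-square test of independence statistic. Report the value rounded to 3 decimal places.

test statistic = 1.463

Row totals [40, 27], col totals [24, 43], n=67
χ² = (12−14.33)²/14.33 + (28−25.67)²/25.67 + (12−9.67)²/9.67 + (15−17.33)²/17.33 = 1.4629
df = 1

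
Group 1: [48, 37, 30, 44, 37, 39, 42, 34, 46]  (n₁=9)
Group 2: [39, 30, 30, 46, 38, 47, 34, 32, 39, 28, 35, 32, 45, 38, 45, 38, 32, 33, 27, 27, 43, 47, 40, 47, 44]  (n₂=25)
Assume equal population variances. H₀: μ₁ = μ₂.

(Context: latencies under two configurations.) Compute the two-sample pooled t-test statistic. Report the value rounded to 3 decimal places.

test statistic = 0.877

x̄₁=39.667, s₁=5.852, n₁=9
x̄₂=37.440, s₂=6.746, n₂=25
s_p² = [8·5.852² + 24·6.746²]/32 = 42.6925
SE = √(s_p²·(1/9+1/25)) = 2.5399
t = (39.667−37.440)/2.5399 = 0.8767
df = 32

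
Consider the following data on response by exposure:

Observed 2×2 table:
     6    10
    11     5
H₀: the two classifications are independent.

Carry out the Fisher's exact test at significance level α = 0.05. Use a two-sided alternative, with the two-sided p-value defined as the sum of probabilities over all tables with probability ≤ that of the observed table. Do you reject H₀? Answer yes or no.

reject H₀: no

Margins: r₁=16, r₂=16, c₁=17, c₂=15, n=32
p_obs = C(16,6)·C(16,11)/C(32,17); sum pmf over tables with pmf ≤ p_obs
p-value (two-sided) = 0.15561
At α=0.05: p ≥ α → fail to reject H₀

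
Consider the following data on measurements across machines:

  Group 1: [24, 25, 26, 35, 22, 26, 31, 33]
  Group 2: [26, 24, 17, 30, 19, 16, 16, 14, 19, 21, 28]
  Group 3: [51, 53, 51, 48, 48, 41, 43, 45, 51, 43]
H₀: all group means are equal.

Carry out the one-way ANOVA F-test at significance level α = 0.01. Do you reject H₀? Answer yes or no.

Group means [27.75, 20.91, 47.40], grand mean 31.931
SSB = Σnᵢ(x̄ᵢ−x̄)² = 3869.053; SSW = ΣΣ(x−x̄ᵢ)² = 594.809
MSB = 3869.053/2 = 1934.5265; MSW = 594.809/26 = 22.8773
F = MSB/MSW = 84.5611
df = (2, 26)
p-value (upper-tail) = 0.00000
At α=0.01: p < α → reject H₀

reject H₀: yes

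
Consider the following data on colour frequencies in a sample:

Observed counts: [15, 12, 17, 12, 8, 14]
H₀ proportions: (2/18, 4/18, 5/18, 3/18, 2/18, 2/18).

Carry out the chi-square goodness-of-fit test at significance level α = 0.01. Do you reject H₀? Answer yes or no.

n = 78; E_i = n·p_i = [8.67, 17.33, 21.67, 13.00, 8.67, 8.67]
χ² = (15−8.67)²/8.67 + (12−17.33)²/17.33 + (17−21.67)²/21.67 + (12−13.00)²/13.00 + (8−8.67)²/8.67 + (14−8.67)²/8.67 = 10.6846
df = 5
p-value (upper-tail) = 0.05800
At α=0.01: p ≥ α → fail to reject H₀

reject H₀: no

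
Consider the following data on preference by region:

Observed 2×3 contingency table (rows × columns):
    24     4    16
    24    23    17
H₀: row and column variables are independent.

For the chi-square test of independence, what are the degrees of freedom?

df = (r−1)(c−1) = (2−1)·(3−1) = 2

degrees of freedom = 2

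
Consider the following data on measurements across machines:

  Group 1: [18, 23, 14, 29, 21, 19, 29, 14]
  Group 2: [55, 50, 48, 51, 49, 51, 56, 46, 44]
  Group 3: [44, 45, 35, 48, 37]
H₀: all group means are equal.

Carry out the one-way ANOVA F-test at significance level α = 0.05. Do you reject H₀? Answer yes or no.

Group means [20.88, 50.00, 41.80], grand mean 37.545
SSB = Σnᵢ(x̄ᵢ−x̄)² = 3709.780; SSW = ΣΣ(x−x̄ᵢ)² = 485.675
MSB = 3709.780/2 = 1854.8898; MSW = 485.675/19 = 25.5618
F = MSB/MSW = 72.5648
df = (2, 19)
p-value (upper-tail) = 0.00000
At α=0.05: p < α → reject H₀

reject H₀: yes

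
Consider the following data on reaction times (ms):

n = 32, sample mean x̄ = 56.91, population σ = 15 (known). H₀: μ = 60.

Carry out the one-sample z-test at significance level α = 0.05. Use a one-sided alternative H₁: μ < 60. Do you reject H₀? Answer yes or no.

SE = σ/√n = 15/√32 = 2.6517
z = (x̄−μ₀)/SE = (56.91−60)/2.6517 = -1.1653
p-value (one-sided, H₁ less) = 0.12195
At α=0.05: p ≥ α → fail to reject H₀

reject H₀: no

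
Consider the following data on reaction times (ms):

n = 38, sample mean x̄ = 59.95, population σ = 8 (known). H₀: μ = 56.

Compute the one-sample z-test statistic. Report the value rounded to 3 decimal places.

SE = σ/√n = 8/√38 = 1.2978
z = (x̄−μ₀)/SE = (59.95−56)/1.2978 = 3.0437

test statistic = 3.044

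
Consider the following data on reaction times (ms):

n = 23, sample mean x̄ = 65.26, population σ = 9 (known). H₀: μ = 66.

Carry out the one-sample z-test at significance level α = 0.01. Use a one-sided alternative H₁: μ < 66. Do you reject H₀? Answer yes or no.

reject H₀: no

SE = σ/√n = 9/√23 = 1.8766
z = (x̄−μ₀)/SE = (65.26−66)/1.8766 = -0.3943
p-value (one-sided, H₁ less) = 0.34667
At α=0.01: p ≥ α → fail to reject H₀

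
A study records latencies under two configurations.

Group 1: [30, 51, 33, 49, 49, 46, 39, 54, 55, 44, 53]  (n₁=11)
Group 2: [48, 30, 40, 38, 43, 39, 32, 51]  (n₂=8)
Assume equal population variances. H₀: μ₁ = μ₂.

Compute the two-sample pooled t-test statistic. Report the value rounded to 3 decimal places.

test statistic = 1.515

x̄₁=45.727, s₁=8.451, n₁=11
x̄₂=40.125, s₂=7.200, n₂=8
s_p² = [10·8.451² + 7·7.200²]/17 = 63.3563
SE = √(s_p²·(1/11+1/8)) = 3.6985
t = (45.727−40.125)/3.6985 = 1.5147
df = 17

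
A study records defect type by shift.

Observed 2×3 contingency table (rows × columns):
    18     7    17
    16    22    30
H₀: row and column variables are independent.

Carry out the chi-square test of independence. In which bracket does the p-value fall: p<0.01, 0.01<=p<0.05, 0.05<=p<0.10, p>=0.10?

p-value bracket: 0.05<=p<0.10

Row totals [42, 68], col totals [34, 29, 47], n=110
χ² = (18−12.98)²/12.98 + (7−11.07)²/11.07 + (17−17.95)²/17.95 + (16−21.02)²/21.02 + (22−17.93)²/17.93 + (30−29.05)²/29.05 = 5.6417
df = 2
p-value (upper-tail) = 0.05955
→ bracket: 0.05<=p<0.10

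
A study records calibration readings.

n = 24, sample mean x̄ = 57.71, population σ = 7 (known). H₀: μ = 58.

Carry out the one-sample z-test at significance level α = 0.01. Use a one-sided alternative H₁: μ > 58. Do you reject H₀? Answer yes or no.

SE = σ/√n = 7/√24 = 1.4289
z = (x̄−μ₀)/SE = (57.71−58)/1.4289 = -0.2030
p-value (one-sided, H₁ greater) = 0.58042
At α=0.01: p ≥ α → fail to reject H₀

reject H₀: no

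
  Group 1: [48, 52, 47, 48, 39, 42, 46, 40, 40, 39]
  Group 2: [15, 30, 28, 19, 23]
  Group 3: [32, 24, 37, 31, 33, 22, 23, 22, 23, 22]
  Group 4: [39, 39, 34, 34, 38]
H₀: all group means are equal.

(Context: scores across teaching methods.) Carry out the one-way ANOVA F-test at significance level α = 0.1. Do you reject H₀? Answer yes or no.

Group means [44.10, 23.00, 26.90, 36.80], grand mean 33.633
SSB = Σnᵢ(x̄ᵢ−x̄)² = 2164.367; SSW = ΣΣ(x−x̄ᵢ)² = 668.600
MSB = 2164.367/3 = 721.4556; MSW = 668.600/26 = 25.7154
F = MSB/MSW = 28.0554
df = (3, 26)
p-value (upper-tail) = 0.00000
At α=0.1: p < α → reject H₀

reject H₀: yes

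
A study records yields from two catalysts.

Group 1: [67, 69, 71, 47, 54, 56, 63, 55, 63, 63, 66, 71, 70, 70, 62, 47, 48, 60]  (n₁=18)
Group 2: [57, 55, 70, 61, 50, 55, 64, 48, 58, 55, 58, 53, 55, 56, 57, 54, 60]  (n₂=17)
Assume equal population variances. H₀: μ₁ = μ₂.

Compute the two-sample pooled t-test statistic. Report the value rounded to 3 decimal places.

test statistic = 1.875

x̄₁=61.222, s₁=8.300, n₁=18
x̄₂=56.824, s₂=5.102, n₂=17
s_p² = [17·8.300² + 16·5.102²]/33 = 48.1085
SE = √(s_p²·(1/18+1/17)) = 2.3458
t = (61.222−56.824)/2.3458 = 1.8752
df = 33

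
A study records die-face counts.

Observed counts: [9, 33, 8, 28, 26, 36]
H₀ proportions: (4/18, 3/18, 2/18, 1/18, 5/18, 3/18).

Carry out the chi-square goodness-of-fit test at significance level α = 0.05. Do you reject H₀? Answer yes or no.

reject H₀: yes

n = 140; E_i = n·p_i = [31.11, 23.33, 15.56, 7.78, 38.89, 23.33]
χ² = (9−31.11)²/31.11 + (33−23.33)²/23.33 + (8−15.56)²/15.56 + (28−7.78)²/7.78 + (26−38.89)²/38.89 + (36−23.33)²/23.33 = 87.1150
df = 5
p-value (upper-tail) = 0.00000
At α=0.05: p < α → reject H₀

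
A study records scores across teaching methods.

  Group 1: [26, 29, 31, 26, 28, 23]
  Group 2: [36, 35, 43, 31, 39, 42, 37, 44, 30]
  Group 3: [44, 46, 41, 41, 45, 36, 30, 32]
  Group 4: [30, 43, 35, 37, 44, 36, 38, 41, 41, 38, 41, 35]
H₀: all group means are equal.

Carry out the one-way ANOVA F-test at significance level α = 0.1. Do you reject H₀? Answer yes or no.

Group means [27.17, 37.44, 39.38, 38.25], grand mean 36.400
SSB = Σnᵢ(x̄ᵢ−x̄)² = 633.219; SSW = ΣΣ(x−x̄ᵢ)² = 671.181
MSB = 633.219/3 = 211.0731; MSW = 671.181/31 = 21.6510
F = MSB/MSW = 9.7489
df = (3, 31)
p-value (upper-tail) = 0.00011
At α=0.1: p < α → reject H₀

reject H₀: yes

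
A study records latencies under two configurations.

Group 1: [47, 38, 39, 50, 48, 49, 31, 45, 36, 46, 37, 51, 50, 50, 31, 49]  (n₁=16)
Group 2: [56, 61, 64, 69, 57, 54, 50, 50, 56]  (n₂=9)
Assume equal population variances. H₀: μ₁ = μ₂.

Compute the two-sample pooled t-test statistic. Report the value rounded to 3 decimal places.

test statistic = -4.903

x̄₁=43.562, s₁=7.052, n₁=16
x̄₂=57.444, s₂=6.287, n₂=9
s_p² = [15·7.052² + 8·6.287²]/23 = 46.1809
SE = √(s_p²·(1/16+1/9)) = 2.8315
t = (43.562−57.444)/2.8315 = -4.9026
df = 23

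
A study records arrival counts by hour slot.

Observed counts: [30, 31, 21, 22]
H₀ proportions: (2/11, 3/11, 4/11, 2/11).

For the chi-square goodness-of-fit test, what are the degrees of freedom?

df = k − 1 = 4 − 1 = 3

degrees of freedom = 3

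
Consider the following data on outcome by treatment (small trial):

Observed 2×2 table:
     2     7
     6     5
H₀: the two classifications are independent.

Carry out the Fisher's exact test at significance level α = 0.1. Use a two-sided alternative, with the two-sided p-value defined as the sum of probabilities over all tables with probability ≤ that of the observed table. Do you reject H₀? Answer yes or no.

Margins: r₁=9, r₂=11, c₁=8, c₂=12, n=20
p_obs = C(9,2)·C(11,6)/C(20,8); sum pmf over tables with pmf ≤ p_obs
p-value (two-sided) = 0.19681
At α=0.1: p ≥ α → fail to reject H₀

reject H₀: no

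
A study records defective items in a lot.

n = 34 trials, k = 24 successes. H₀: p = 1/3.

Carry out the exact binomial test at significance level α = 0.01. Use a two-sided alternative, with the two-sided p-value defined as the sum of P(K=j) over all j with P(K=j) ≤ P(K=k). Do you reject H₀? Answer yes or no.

reject H₀: yes

Exact binomial: n=34, k=24, p₀=1/3=0.3333
P(X=j) = C(n,j)·p₀^j·(1−p₀)^(n−j); p = Σ P(X=j) over j with P(X=j) ≤ P(X=24)
p-value (two-sided) = 0.00001
At α=0.01: p < α → reject H₀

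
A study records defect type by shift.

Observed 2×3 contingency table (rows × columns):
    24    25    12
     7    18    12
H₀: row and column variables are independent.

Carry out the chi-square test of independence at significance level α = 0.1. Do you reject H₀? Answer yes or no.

Row totals [61, 37], col totals [31, 43, 24], n=98
χ² = (24−19.30)²/19.30 + (25−26.77)²/26.77 + (12−14.94)²/14.94 + (7−11.70)²/11.70 + (18−16.23)²/16.23 + (12−9.06)²/9.06 = 4.8771
df = 2
p-value (upper-tail) = 0.08729
At α=0.1: p < α → reject H₀

reject H₀: yes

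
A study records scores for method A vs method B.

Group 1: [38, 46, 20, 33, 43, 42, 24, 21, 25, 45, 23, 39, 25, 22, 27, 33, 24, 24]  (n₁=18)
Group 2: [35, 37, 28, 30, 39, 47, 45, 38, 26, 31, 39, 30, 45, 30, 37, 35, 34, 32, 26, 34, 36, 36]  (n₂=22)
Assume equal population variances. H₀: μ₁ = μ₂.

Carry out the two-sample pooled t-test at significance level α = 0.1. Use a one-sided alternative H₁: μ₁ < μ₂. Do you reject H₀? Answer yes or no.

x̄₁=30.778, s₁=9.098, n₁=18
x̄₂=35.000, s₂=5.806, n₂=22
s_p² = [17·9.098² + 21·5.806²]/38 = 55.6608
SE = √(s_p²·(1/18+1/22)) = 2.3711
t = (30.778−35.000)/2.3711 = -1.7807
df = 38
p-value (one-sided, H₁ less) = 0.04148
At α=0.1: p < α → reject H₀

reject H₀: yes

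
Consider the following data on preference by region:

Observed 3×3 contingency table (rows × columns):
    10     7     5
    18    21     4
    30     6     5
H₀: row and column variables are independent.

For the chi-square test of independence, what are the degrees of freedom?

df = (r−1)(c−1) = (3−1)·(3−1) = 4

degrees of freedom = 4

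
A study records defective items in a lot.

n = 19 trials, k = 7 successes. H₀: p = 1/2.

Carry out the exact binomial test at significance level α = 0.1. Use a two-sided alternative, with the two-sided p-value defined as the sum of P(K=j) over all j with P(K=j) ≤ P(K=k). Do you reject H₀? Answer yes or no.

reject H₀: no

Exact binomial: n=19, k=7, p₀=1/2=0.5000
P(X=j) = C(n,j)·p₀^j·(1−p₀)^(n−j); p = Σ P(X=j) over j with P(X=j) ≤ P(X=7)
p-value (two-sided) = 0.35928
At α=0.1: p ≥ α → fail to reject H₀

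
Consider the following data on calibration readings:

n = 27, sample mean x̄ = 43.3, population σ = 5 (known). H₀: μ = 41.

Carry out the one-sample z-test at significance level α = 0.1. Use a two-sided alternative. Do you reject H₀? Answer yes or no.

reject H₀: yes

SE = σ/√n = 5/√27 = 0.9623
z = (x̄−μ₀)/SE = (43.3−41)/0.9623 = 2.3902
p-value (two-sided) = 0.01684
At α=0.1: p < α → reject H₀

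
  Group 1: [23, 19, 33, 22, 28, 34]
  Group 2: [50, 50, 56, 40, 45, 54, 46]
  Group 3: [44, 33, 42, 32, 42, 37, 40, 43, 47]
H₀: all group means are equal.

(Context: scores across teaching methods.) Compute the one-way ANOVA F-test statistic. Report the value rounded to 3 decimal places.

Group means [26.50, 48.71, 40.00], grand mean 39.091
SSB = Σnᵢ(x̄ᵢ−x̄)² = 1606.890; SSW = ΣΣ(x−x̄ᵢ)² = 574.929
MSB = 1606.890/2 = 803.4448; MSW = 574.929/19 = 30.2594
F = MSB/MSW = 26.5519
df = (2, 19)

test statistic = 26.552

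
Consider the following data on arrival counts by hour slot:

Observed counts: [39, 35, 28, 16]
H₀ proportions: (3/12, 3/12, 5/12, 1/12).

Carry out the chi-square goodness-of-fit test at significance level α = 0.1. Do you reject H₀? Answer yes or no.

reject H₀: yes

n = 118; E_i = n·p_i = [29.50, 29.50, 49.17, 9.83]
χ² = (39−29.50)²/29.50 + (35−29.50)²/29.50 + (28−49.17)²/49.17 + (16−9.83)²/9.83 = 17.0644
df = 3
p-value (upper-tail) = 0.00069
At α=0.1: p < α → reject H₀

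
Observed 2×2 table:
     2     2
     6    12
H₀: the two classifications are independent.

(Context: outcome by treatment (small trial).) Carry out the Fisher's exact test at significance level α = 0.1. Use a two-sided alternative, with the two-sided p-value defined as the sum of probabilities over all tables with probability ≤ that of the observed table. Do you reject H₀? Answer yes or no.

Margins: r₁=4, r₂=18, c₁=8, c₂=14, n=22
p_obs = C(4,2)·C(18,6)/C(22,8); sum pmf over tables with pmf ≤ p_obs
p-value (two-sided) = 0.60191
At α=0.1: p ≥ α → fail to reject H₀

reject H₀: no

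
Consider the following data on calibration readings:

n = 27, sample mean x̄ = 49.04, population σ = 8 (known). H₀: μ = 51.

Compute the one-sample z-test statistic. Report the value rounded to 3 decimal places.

test statistic = -1.273

SE = σ/√n = 8/√27 = 1.5396
z = (x̄−μ₀)/SE = (49.04−51)/1.5396 = -1.2731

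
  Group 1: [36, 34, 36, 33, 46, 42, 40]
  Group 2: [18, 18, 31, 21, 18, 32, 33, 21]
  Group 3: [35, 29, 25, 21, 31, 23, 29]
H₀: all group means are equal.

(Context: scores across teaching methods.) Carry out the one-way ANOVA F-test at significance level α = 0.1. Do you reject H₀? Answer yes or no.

Group means [38.14, 24.00, 27.57], grand mean 29.636
SSB = Σnᵢ(x̄ᵢ−x̄)² = 790.519; SSW = ΣΣ(x−x̄ᵢ)² = 594.571
MSB = 790.519/2 = 395.2597; MSW = 594.571/19 = 31.2932
F = MSB/MSW = 12.6308
df = (2, 19)
p-value (upper-tail) = 0.00032
At α=0.1: p < α → reject H₀

reject H₀: yes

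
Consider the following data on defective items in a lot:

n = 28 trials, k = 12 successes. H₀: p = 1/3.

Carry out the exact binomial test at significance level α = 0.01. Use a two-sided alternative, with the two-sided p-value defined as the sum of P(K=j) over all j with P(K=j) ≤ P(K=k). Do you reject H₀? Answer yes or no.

Exact binomial: n=28, k=12, p₀=1/3=0.3333
P(X=j) = C(n,j)·p₀^j·(1−p₀)^(n−j); p = Σ P(X=j) over j with P(X=j) ≤ P(X=12)
p-value (two-sided) = 0.31729
At α=0.01: p ≥ α → fail to reject H₀

reject H₀: no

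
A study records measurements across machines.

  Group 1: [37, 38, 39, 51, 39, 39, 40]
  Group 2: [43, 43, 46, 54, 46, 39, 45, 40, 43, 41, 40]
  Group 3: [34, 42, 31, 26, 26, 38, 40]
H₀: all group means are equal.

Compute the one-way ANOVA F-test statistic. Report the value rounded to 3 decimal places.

Group means [40.43, 43.64, 33.86], grand mean 40.000
SSB = Σnᵢ(x̄ᵢ−x̄)² = 410.883; SSW = ΣΣ(x−x̄ᵢ)² = 565.117
MSB = 410.883/2 = 205.4416; MSW = 565.117/22 = 25.6871
F = MSB/MSW = 7.9978
df = (2, 22)

test statistic = 7.998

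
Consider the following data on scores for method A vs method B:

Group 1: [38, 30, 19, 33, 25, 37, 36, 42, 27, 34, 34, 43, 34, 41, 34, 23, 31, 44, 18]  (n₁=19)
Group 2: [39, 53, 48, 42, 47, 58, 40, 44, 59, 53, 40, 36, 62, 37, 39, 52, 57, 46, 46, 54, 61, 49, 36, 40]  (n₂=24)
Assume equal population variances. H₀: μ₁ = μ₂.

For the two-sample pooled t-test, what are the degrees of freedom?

degrees of freedom = 41

df = n₁ + n₂ − 2 = 19 + 24 − 2 = 41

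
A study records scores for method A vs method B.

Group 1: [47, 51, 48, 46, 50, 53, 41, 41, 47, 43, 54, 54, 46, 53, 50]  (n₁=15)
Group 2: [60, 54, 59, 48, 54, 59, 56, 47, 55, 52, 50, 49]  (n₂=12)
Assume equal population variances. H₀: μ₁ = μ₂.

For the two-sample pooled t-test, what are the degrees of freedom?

degrees of freedom = 25

df = n₁ + n₂ − 2 = 15 + 12 − 2 = 25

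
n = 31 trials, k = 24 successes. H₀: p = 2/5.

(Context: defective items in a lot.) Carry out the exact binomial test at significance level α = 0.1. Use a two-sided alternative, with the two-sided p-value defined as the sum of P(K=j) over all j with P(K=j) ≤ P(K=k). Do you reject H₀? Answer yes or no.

Exact binomial: n=31, k=24, p₀=2/5=0.4000
P(X=j) = C(n,j)·p₀^j·(1−p₀)^(n−j); p = Σ P(X=j) over j with P(X=j) ≤ P(X=24)
p-value (two-sided) = 0.00003
At α=0.1: p < α → reject H₀

reject H₀: yes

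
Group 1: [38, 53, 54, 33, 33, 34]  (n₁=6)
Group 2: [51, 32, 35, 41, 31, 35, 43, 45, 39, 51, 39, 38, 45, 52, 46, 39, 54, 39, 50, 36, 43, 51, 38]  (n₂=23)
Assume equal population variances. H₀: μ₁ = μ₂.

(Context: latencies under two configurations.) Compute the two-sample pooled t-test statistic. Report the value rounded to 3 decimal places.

test statistic = -0.429

x̄₁=40.833, s₁=9.988, n₁=6
x̄₂=42.304, s₂=6.772, n₂=23
s_p² = [5·9.988² + 22·6.772²]/27 = 55.8408
SE = √(s_p²·(1/6+1/23)) = 3.4256
t = (40.833−42.304)/3.4256 = -0.4294
df = 27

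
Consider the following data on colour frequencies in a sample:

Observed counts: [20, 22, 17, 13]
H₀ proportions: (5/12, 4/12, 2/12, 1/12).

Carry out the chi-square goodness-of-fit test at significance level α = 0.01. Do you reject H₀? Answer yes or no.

reject H₀: yes

n = 72; E_i = n·p_i = [30.00, 24.00, 12.00, 6.00]
χ² = (20−30.00)²/30.00 + (22−24.00)²/24.00 + (17−12.00)²/12.00 + (13−6.00)²/6.00 = 13.7500
df = 3
p-value (upper-tail) = 0.00327
At α=0.01: p < α → reject H₀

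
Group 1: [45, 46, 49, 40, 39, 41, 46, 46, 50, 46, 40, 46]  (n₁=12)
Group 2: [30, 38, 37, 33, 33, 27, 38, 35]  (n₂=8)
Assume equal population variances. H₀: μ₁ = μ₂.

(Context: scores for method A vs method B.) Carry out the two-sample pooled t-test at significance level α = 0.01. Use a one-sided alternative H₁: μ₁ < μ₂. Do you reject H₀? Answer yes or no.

reject H₀: no

x̄₁=44.500, s₁=3.631, n₁=12
x̄₂=33.875, s₂=3.944, n₂=8
s_p² = [11·3.631² + 7·3.944²]/18 = 14.1042
SE = √(s_p²·(1/12+1/8)) = 1.7142
t = (44.500−33.875)/1.7142 = 6.1983
df = 18
p-value (one-sided, H₁ less) = 1.00000
At α=0.01: p ≥ α → fail to reject H₀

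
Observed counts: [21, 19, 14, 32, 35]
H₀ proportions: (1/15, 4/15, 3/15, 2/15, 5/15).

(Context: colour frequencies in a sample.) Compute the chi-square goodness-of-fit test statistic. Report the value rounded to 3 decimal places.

test statistic = 46.800

n = 121; E_i = n·p_i = [8.07, 32.27, 24.20, 16.13, 40.33]
χ² = (21−8.07)²/8.07 + (19−32.27)²/32.27 + (14−24.20)²/24.20 + (32−16.13)²/16.13 + (35−40.33)²/40.33 = 46.7996
df = 4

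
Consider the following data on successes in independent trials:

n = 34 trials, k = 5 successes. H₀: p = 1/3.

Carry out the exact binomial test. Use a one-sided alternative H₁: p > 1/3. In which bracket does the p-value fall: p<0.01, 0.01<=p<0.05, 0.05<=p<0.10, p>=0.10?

p-value bracket: p>=0.10

Exact binomial: n=34, k=5, p₀=1/3=0.3333
P(X≥5) from Σ C(n,i)·p₀^i·(1−p₀)^(n−i)
p-value (one-sided, H₁ greater) = 0.99608
→ bracket: p>=0.10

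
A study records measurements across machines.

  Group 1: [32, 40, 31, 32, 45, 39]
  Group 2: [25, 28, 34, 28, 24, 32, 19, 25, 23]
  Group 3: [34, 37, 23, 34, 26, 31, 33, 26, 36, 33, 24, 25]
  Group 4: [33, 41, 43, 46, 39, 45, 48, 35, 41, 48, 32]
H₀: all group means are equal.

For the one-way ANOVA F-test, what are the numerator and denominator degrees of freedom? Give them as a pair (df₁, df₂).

degrees of freedom = [3, 34]

k = 4 groups, N = 38 total
df = (k−1, N−k) = (4−1, 38−4) = (3, 34)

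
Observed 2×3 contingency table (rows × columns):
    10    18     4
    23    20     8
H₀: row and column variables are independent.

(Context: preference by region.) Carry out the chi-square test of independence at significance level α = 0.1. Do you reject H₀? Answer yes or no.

Row totals [32, 51], col totals [33, 38, 12], n=83
χ² = (10−12.72)²/12.72 + (18−14.65)²/14.65 + (4−4.63)²/4.63 + (23−20.28)²/20.28 + (20−23.35)²/23.35 + (8−7.37)²/7.37 = 2.3326
df = 2
p-value (upper-tail) = 0.31151
At α=0.1: p ≥ α → fail to reject H₀

reject H₀: no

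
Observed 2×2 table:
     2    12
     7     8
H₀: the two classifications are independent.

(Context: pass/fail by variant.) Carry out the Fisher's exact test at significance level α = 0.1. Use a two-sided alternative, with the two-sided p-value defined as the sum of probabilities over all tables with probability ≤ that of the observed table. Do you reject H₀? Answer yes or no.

Margins: r₁=14, r₂=15, c₁=9, c₂=20, n=29
p_obs = C(14,2)·C(15,7)/C(29,9); sum pmf over tables with pmf ≤ p_obs
p-value (two-sided) = 0.10865
At α=0.1: p ≥ α → fail to reject H₀

reject H₀: no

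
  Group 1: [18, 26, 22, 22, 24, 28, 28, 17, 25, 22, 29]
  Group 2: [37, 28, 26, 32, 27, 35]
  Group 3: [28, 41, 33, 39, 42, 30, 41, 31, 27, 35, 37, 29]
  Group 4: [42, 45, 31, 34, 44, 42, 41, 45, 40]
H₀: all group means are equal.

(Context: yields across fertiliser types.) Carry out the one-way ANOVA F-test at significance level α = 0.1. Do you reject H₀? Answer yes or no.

reject H₀: yes

Group means [23.73, 30.83, 34.42, 40.44], grand mean 32.184
SSB = Σnᵢ(x̄ᵢ−x̄)² = 1471.556; SSW = ΣΣ(x−x̄ᵢ)² = 782.154
MSB = 1471.556/3 = 490.5188; MSW = 782.154/34 = 23.0045
F = MSB/MSW = 21.3227
df = (3, 34)
p-value (upper-tail) = 0.00000
At α=0.1: p < α → reject H₀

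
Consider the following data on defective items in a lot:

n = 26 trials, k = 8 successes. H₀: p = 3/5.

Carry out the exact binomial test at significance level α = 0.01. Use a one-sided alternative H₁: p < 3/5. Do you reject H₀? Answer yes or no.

reject H₀: yes

Exact binomial: n=26, k=8, p₀=3/5=0.6000
P(X≤8) from Σ C(n,i)·p₀^i·(1−p₀)^(n−i)
p-value (one-sided, H₁ less) = 0.00245
At α=0.01: p < α → reject H₀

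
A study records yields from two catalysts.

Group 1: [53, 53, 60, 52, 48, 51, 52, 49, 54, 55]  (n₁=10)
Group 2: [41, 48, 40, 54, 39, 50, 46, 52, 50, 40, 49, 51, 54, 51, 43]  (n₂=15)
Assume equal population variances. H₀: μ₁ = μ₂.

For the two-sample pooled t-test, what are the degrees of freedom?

degrees of freedom = 23

df = n₁ + n₂ − 2 = 10 + 15 − 2 = 23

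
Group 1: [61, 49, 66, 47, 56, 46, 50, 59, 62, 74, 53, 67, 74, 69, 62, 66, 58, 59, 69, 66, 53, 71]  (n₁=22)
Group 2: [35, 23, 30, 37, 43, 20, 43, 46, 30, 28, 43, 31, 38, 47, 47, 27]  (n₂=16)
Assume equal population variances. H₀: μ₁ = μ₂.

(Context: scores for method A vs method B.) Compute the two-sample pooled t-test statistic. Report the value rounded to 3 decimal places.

x̄₁=60.773, s₁=8.546, n₁=22
x̄₂=35.500, s₂=8.786, n₂=16
s_p² = [21·8.546² + 15·8.786²]/36 = 74.7740
SE = √(s_p²·(1/22+1/16)) = 2.8412
t = (60.773−35.500)/2.8412 = 8.8952
df = 36

test statistic = 8.895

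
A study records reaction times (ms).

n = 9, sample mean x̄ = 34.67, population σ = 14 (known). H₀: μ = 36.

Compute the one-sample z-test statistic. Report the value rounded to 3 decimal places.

test statistic = -0.285

SE = σ/√n = 14/√9 = 4.6667
z = (x̄−μ₀)/SE = (34.67−36)/4.6667 = -0.2850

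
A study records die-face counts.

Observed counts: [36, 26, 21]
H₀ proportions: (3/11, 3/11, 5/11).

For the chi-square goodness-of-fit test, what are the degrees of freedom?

df = k − 1 = 3 − 1 = 2

degrees of freedom = 2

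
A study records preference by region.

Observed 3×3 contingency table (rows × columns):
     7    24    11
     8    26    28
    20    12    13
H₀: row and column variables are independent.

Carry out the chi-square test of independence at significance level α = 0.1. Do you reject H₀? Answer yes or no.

reject H₀: yes

Row totals [42, 62, 45], col totals [35, 62, 52], n=149
χ² = (7−9.87)²/9.87 + (24−17.48)²/17.48 + (11−14.66)²/14.66 + (8−14.56)²/14.56 + (26−25.80)²/25.80 + (28−21.64)²/21.64 + (20−10.57)²/10.57 + (12−18.72)²/18.72 + (13−15.70)²/15.70 = 20.3036
df = 4
p-value (upper-tail) = 0.00043
At α=0.1: p < α → reject H₀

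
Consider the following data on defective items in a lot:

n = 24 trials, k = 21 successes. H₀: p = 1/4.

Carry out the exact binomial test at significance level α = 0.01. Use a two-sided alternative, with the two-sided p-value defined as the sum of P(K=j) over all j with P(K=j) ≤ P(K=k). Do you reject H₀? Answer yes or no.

Exact binomial: n=24, k=21, p₀=1/4=0.2500
P(X=j) = C(n,j)·p₀^j·(1−p₀)^(n−j); p = Σ P(X=j) over j with P(X=j) ≤ P(X=21)
p-value (two-sided) = 0.00000
At α=0.01: p < α → reject H₀

reject H₀: yes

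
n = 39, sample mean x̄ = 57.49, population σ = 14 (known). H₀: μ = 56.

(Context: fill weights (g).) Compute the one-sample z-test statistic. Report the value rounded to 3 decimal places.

test statistic = 0.665

SE = σ/√n = 14/√39 = 2.2418
z = (x̄−μ₀)/SE = (57.49−56)/2.2418 = 0.6646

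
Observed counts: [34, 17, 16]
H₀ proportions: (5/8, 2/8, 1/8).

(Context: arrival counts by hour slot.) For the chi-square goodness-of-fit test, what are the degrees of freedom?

degrees of freedom = 2

df = k − 1 = 3 − 1 = 2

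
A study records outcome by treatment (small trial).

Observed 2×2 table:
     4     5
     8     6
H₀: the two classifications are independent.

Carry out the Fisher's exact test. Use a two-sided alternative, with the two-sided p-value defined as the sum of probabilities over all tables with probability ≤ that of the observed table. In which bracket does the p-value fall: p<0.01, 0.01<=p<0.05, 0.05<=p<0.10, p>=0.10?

Margins: r₁=9, r₂=14, c₁=12, c₂=11, n=23
p_obs = C(9,4)·C(14,8)/C(23,12); sum pmf over tables with pmf ≤ p_obs
p-value (two-sided) = 0.68017
→ bracket: p>=0.10

p-value bracket: p>=0.10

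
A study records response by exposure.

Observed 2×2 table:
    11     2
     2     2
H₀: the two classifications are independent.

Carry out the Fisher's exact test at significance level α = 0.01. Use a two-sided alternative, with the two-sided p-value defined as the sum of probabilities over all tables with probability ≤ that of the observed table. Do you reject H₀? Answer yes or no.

reject H₀: no

Margins: r₁=13, r₂=4, c₁=13, c₂=4, n=17
p_obs = C(13,11)·C(4,2)/C(17,13); sum pmf over tables with pmf ≤ p_obs
p-value (two-sided) = 0.21891
At α=0.01: p ≥ α → fail to reject H₀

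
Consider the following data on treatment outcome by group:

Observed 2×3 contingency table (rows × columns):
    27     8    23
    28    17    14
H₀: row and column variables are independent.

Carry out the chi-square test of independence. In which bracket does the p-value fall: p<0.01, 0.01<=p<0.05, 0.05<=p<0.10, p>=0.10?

p-value bracket: 0.05<=p<0.10

Row totals [58, 59], col totals [55, 25, 37], n=117
χ² = (27−27.26)²/27.26 + (8−12.39)²/12.39 + (23−18.34)²/18.34 + (28−27.74)²/27.74 + (17−12.61)²/12.61 + (14−18.66)²/18.66 = 5.4392
df = 2
p-value (upper-tail) = 0.06590
→ bracket: 0.05<=p<0.10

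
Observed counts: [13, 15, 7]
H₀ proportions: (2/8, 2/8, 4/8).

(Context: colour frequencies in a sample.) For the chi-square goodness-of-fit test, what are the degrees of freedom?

df = k − 1 = 3 − 1 = 2

degrees of freedom = 2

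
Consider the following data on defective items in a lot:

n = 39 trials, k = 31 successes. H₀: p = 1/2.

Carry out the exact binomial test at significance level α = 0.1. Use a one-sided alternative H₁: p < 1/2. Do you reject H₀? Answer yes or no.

Exact binomial: n=39, k=31, p₀=1/2=0.5000
P(X≤31) from Σ C(n,i)·p₀^i·(1−p₀)^(n−i)
p-value (one-sided, H₁ less) = 0.99996
At α=0.1: p ≥ α → fail to reject H₀

reject H₀: no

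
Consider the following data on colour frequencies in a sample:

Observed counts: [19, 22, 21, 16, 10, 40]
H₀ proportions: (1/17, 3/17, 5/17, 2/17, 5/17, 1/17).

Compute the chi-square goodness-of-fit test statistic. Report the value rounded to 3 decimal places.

test statistic = 185.243

n = 128; E_i = n·p_i = [7.53, 22.59, 37.65, 15.06, 37.65, 7.53]
χ² = (19−7.53)²/7.53 + (22−22.59)²/22.59 + (21−37.65)²/37.65 + (16−15.06)²/15.06 + (10−37.65)²/37.65 + (40−7.53)²/7.53 = 185.2427
df = 5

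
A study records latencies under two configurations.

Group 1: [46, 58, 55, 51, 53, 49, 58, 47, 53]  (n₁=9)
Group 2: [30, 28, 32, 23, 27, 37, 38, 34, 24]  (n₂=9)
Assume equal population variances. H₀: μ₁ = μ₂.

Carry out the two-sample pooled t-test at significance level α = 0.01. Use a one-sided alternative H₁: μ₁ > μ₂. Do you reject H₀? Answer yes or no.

x̄₁=52.222, s₁=4.381, n₁=9
x̄₂=30.333, s₂=5.362, n₂=9
s_p² = [8·4.381² + 8·5.362²]/16 = 23.9722
SE = √(s_p²·(1/9+1/9)) = 2.3081
t = (52.222−30.333)/2.3081 = 9.4837
df = 16
p-value (one-sided, H₁ greater) = 0.00000
At α=0.01: p < α → reject H₀

reject H₀: yes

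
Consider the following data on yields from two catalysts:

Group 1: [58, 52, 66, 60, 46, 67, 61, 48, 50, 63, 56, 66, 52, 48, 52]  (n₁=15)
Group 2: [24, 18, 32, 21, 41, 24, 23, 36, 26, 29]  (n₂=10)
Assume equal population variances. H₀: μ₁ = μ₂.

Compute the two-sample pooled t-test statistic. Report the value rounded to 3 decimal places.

x̄₁=56.333, s₁=7.198, n₁=15
x̄₂=27.400, s₂=7.121, n₂=10
s_p² = [14·7.198² + 9·7.121²]/23 = 51.3797
SE = √(s_p²·(1/15+1/10)) = 2.9263
t = (56.333−27.400)/2.9263 = 9.8873
df = 23

test statistic = 9.887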